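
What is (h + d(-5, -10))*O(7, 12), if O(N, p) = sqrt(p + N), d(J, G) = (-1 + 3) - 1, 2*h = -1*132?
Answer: -65*sqrt(19) ≈ -283.33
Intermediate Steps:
h = -66 (h = (-1*132)/2 = (1/2)*(-132) = -66)
d(J, G) = 1 (d(J, G) = 2 - 1 = 1)
O(N, p) = sqrt(N + p)
(h + d(-5, -10))*O(7, 12) = (-66 + 1)*sqrt(7 + 12) = -65*sqrt(19)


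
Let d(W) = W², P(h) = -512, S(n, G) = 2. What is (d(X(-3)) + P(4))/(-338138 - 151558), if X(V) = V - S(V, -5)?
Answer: 487/489696 ≈ 0.00099449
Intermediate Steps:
X(V) = -2 + V (X(V) = V - 1*2 = V - 2 = -2 + V)
(d(X(-3)) + P(4))/(-338138 - 151558) = ((-2 - 3)² - 512)/(-338138 - 151558) = ((-5)² - 512)/(-489696) = (25 - 512)*(-1/489696) = -487*(-1/489696) = 487/489696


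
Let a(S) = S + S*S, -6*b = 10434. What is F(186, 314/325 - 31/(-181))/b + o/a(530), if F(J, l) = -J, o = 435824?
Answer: 405121958/244703385 ≈ 1.6556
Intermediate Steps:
b = -1739 (b = -⅙*10434 = -1739)
a(S) = S + S²
F(186, 314/325 - 31/(-181))/b + o/a(530) = -1*186/(-1739) + 435824/((530*(1 + 530))) = -186*(-1/1739) + 435824/((530*531)) = 186/1739 + 435824/281430 = 186/1739 + 435824*(1/281430) = 186/1739 + 217912/140715 = 405121958/244703385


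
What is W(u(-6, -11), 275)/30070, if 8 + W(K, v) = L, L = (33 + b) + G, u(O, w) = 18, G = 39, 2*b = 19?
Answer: 147/60140 ≈ 0.0024443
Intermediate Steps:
b = 19/2 (b = (1/2)*19 = 19/2 ≈ 9.5000)
L = 163/2 (L = (33 + 19/2) + 39 = 85/2 + 39 = 163/2 ≈ 81.500)
W(K, v) = 147/2 (W(K, v) = -8 + 163/2 = 147/2)
W(u(-6, -11), 275)/30070 = (147/2)/30070 = (147/2)*(1/30070) = 147/60140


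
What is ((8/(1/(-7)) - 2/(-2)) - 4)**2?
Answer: 3481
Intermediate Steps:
((8/(1/(-7)) - 2/(-2)) - 4)**2 = ((8/(-1/7) - 2*(-1/2)) - 4)**2 = ((8*(-7) + 1) - 4)**2 = ((-56 + 1) - 4)**2 = (-55 - 4)**2 = (-59)**2 = 3481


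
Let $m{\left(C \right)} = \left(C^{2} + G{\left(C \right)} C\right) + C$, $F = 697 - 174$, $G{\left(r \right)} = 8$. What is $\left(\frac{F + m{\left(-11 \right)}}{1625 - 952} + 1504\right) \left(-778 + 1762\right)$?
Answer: $\frac{996533208}{673} \approx 1.4807 \cdot 10^{6}$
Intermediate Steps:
$F = 523$ ($F = 697 - 174 = 523$)
$m{\left(C \right)} = C^{2} + 9 C$ ($m{\left(C \right)} = \left(C^{2} + 8 C\right) + C = C^{2} + 9 C$)
$\left(\frac{F + m{\left(-11 \right)}}{1625 - 952} + 1504\right) \left(-778 + 1762\right) = \left(\frac{523 - 11 \left(9 - 11\right)}{1625 - 952} + 1504\right) \left(-778 + 1762\right) = \left(\frac{523 - -22}{673} + 1504\right) 984 = \left(\left(523 + 22\right) \frac{1}{673} + 1504\right) 984 = \left(545 \cdot \frac{1}{673} + 1504\right) 984 = \left(\frac{545}{673} + 1504\right) 984 = \frac{1012737}{673} \cdot 984 = \frac{996533208}{673}$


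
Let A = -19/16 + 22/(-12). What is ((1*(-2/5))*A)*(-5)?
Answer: -145/24 ≈ -6.0417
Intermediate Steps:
A = -145/48 (A = -19*1/16 + 22*(-1/12) = -19/16 - 11/6 = -145/48 ≈ -3.0208)
((1*(-2/5))*A)*(-5) = ((1*(-2/5))*(-145/48))*(-5) = ((1*(-2*⅕))*(-145/48))*(-5) = ((1*(-⅖))*(-145/48))*(-5) = -⅖*(-145/48)*(-5) = (29/24)*(-5) = -145/24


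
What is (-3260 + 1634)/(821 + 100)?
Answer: -542/307 ≈ -1.7655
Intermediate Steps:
(-3260 + 1634)/(821 + 100) = -1626/921 = -1626*1/921 = -542/307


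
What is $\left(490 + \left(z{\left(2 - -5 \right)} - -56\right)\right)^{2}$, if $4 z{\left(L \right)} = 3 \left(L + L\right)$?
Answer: $\frac{1238769}{4} \approx 3.0969 \cdot 10^{5}$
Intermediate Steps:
$z{\left(L \right)} = \frac{3 L}{2}$ ($z{\left(L \right)} = \frac{3 \left(L + L\right)}{4} = \frac{3 \cdot 2 L}{4} = \frac{6 L}{4} = \frac{3 L}{2}$)
$\left(490 + \left(z{\left(2 - -5 \right)} - -56\right)\right)^{2} = \left(490 + \left(\frac{3 \left(2 - -5\right)}{2} - -56\right)\right)^{2} = \left(490 + \left(\frac{3 \left(2 + 5\right)}{2} + 56\right)\right)^{2} = \left(490 + \left(\frac{3}{2} \cdot 7 + 56\right)\right)^{2} = \left(490 + \left(\frac{21}{2} + 56\right)\right)^{2} = \left(490 + \frac{133}{2}\right)^{2} = \left(\frac{1113}{2}\right)^{2} = \frac{1238769}{4}$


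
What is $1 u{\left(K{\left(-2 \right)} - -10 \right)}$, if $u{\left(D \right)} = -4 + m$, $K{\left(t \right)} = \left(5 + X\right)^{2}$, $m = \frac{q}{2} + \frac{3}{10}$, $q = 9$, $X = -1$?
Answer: $\frac{4}{5} \approx 0.8$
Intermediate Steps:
$m = \frac{24}{5}$ ($m = \frac{9}{2} + \frac{3}{10} = \frac{24}{5} \approx 4.8$)
$K{\left(t \right)} = 16$ ($K{\left(t \right)} = \left(5 - 1\right)^{2} = 4^{2} = 16$)
$u{\left(D \right)} = \frac{4}{5}$ ($u{\left(D \right)} = -4 + \frac{24}{5} = \frac{4}{5}$)
$1 u{\left(K{\left(-2 \right)} - -10 \right)} = 1 \cdot \frac{4}{5} = \frac{4}{5}$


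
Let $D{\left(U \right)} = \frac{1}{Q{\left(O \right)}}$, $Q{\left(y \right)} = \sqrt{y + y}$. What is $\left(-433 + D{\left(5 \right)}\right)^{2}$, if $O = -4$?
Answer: $\frac{\left(1732 + i \sqrt{2}\right)^{2}}{16} \approx 1.8749 \cdot 10^{5} + 306.18 i$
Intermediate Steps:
$Q{\left(y \right)} = \sqrt{2} \sqrt{y}$ ($Q{\left(y \right)} = \sqrt{2 y} = \sqrt{2} \sqrt{y}$)
$D{\left(U \right)} = - \frac{i \sqrt{2}}{4}$ ($D{\left(U \right)} = \frac{1}{\sqrt{2} \sqrt{-4}} = \frac{1}{\sqrt{2} \cdot 2 i} = \frac{1}{2 i \sqrt{2}} = - \frac{i \sqrt{2}}{4}$)
$\left(-433 + D{\left(5 \right)}\right)^{2} = \left(-433 - \frac{i \sqrt{2}}{4}\right)^{2}$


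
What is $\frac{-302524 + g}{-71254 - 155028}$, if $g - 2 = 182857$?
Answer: $\frac{17095}{32326} \approx 0.52883$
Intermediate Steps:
$g = 182859$ ($g = 2 + 182857 = 182859$)
$\frac{-302524 + g}{-71254 - 155028} = \frac{-302524 + 182859}{-71254 - 155028} = - \frac{119665}{-226282} = \left(-119665\right) \left(- \frac{1}{226282}\right) = \frac{17095}{32326}$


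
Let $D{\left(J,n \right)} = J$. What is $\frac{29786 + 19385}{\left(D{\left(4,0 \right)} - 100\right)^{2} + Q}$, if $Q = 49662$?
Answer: $\frac{49171}{58878} \approx 0.83513$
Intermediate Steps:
$\frac{29786 + 19385}{\left(D{\left(4,0 \right)} - 100\right)^{2} + Q} = \frac{29786 + 19385}{\left(4 - 100\right)^{2} + 49662} = \frac{49171}{\left(-96\right)^{2} + 49662} = \frac{49171}{9216 + 49662} = \frac{49171}{58878}$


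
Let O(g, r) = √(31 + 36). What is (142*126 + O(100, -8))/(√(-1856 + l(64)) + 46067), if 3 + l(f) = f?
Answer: (17892 + √67)/(46067 + I*√1795) ≈ 0.38857 - 0.00035736*I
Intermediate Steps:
O(g, r) = √67
l(f) = -3 + f
(142*126 + O(100, -8))/(√(-1856 + l(64)) + 46067) = (142*126 + √67)/(√(-1856 + (-3 + 64)) + 46067) = (17892 + √67)/(√(-1856 + 61) + 46067) = (17892 + √67)/(√(-1795) + 46067) = (17892 + √67)/(I*√1795 + 46067) = (17892 + √67)/(46067 + I*√1795)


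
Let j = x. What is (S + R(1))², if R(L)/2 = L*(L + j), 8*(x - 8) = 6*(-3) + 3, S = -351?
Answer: 1814409/16 ≈ 1.1340e+5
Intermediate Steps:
x = 49/8 (x = 8 + (6*(-3) + 3)/8 = 8 + (-18 + 3)/8 = 8 + (⅛)*(-15) = 8 - 15/8 = 49/8 ≈ 6.1250)
j = 49/8 ≈ 6.1250
R(L) = 2*L*(49/8 + L) (R(L) = 2*(L*(L + 49/8)) = 2*(L*(49/8 + L)) = 2*L*(49/8 + L))
(S + R(1))² = (-351 + (¼)*1*(49 + 8*1))² = (-351 + (¼)*1*(49 + 8))² = (-351 + (¼)*1*57)² = (-351 + 57/4)² = (-1347/4)² = 1814409/16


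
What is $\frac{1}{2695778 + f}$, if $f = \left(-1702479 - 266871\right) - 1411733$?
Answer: $- \frac{1}{685305} \approx -1.4592 \cdot 10^{-6}$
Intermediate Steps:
$f = -3381083$ ($f = -1969350 - 1411733 = -3381083$)
$\frac{1}{2695778 + f} = \frac{1}{2695778 - 3381083} = \frac{1}{-685305} = - \frac{1}{685305}$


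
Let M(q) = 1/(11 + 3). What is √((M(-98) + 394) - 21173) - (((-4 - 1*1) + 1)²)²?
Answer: -256 + I*√4072670/14 ≈ -256.0 + 144.15*I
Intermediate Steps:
M(q) = 1/14
√((M(-98) + 394) - 21173) - (((-4 - 1*1) + 1)²)² = √((1/14 + 394) - 21173) - (((-4 - 1*1) + 1)²)² = √(5517/14 - 21173) - (((-4 - 1) + 1)²)² = √(-290905/14) - ((-5 + 1)²)² = I*√4072670/14 - ((-4)²)² = I*√4072670/14 - 1*16² = I*√4072670/14 - 1*256 = I*√4072670/14 - 256 = -256 + I*√4072670/14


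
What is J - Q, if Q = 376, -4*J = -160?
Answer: -336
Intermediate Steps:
J = 40 (J = -¼*(-160) = 40)
J - Q = 40 - 1*376 = 40 - 376 = -336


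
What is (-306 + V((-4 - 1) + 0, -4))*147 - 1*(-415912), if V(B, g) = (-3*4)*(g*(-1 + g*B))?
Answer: 504994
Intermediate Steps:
V(B, g) = -12*g*(-1 + B*g)
(-306 + V((-4 - 1) + 0, -4))*147 - 1*(-415912) = (-306 + 12*(-4)*(1 - 1*((-4 - 1) + 0)*(-4)))*147 - 1*(-415912) = (-306 + 12*(-4)*(1 - 1*(-5 + 0)*(-4)))*147 + 415912 = (-306 + 12*(-4)*(1 - 1*(-5)*(-4)))*147 + 415912 = (-306 + 12*(-4)*(1 - 20))*147 + 415912 = (-306 + 12*(-4)*(-19))*147 + 415912 = (-306 + 912)*147 + 415912 = 606*147 + 415912 = 89082 + 415912 = 504994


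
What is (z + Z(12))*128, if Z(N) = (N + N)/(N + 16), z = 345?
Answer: 309888/7 ≈ 44270.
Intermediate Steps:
Z(N) = 2*N/(16 + N) (Z(N) = (2*N)/(16 + N) = 2*N/(16 + N))
(z + Z(12))*128 = (345 + 2*12/(16 + 12))*128 = (345 + 2*12/28)*128 = (345 + 2*12*(1/28))*128 = (345 + 6/7)*128 = (2421/7)*128 = 309888/7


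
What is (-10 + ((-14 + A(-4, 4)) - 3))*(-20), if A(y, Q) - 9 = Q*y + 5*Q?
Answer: 280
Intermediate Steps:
A(y, Q) = 9 + 5*Q + Q*y (A(y, Q) = 9 + (Q*y + 5*Q) = 9 + (5*Q + Q*y) = 9 + 5*Q + Q*y)
(-10 + ((-14 + A(-4, 4)) - 3))*(-20) = (-10 + ((-14 + (9 + 5*4 + 4*(-4))) - 3))*(-20) = (-10 + ((-14 + (9 + 20 - 16)) - 3))*(-20) = (-10 + ((-14 + 13) - 3))*(-20) = (-10 + (-1 - 3))*(-20) = (-10 - 4)*(-20) = -14*(-20) = 280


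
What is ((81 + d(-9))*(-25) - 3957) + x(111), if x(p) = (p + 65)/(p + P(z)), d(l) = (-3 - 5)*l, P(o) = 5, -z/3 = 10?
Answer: -225634/29 ≈ -7780.5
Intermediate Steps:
z = -30 (z = -3*10 = -30)
d(l) = -8*l
x(p) = (65 + p)/(5 + p) (x(p) = (p + 65)/(p + 5) = (65 + p)/(5 + p))
((81 + d(-9))*(-25) - 3957) + x(111) = ((81 - 8*(-9))*(-25) - 3957) + (65 + 111)/(5 + 111) = ((81 + 72)*(-25) - 3957) + 176/116 = (153*(-25) - 3957) + (1/116)*176 = (-3825 - 3957) + 44/29 = -7782 + 44/29 = -225634/29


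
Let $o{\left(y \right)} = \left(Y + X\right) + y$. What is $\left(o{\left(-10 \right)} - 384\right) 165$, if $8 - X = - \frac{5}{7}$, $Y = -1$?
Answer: $- \frac{446160}{7} \approx -63737.0$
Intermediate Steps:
$X = \frac{61}{7}$ ($X = 8 - - \frac{5}{7} = 8 + \frac{5}{7} = \frac{61}{7} \approx 8.7143$)
$o{\left(y \right)} = \frac{54}{7} + y$ ($o{\left(y \right)} = \left(-1 + \frac{61}{7}\right) + y = \frac{54}{7} + y$)
$\left(o{\left(-10 \right)} - 384\right) 165 = \left(\left(\frac{54}{7} - 10\right) - 384\right) 165 = \left(- \frac{16}{7} - 384\right) 165 = \left(- \frac{2704}{7}\right) 165 = - \frac{446160}{7}$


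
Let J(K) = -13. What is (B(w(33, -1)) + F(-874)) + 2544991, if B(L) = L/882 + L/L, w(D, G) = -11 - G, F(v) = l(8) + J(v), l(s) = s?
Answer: 1122339262/441 ≈ 2.5450e+6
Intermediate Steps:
F(v) = -5 (F(v) = 8 - 13 = -5)
B(L) = 1 + L/882 (B(L) = L*(1/882) + 1 = L/882 + 1 = 1 + L/882)
(B(w(33, -1)) + F(-874)) + 2544991 = ((1 + (-11 - 1*(-1))/882) - 5) + 2544991 = ((1 + (-11 + 1)/882) - 5) + 2544991 = ((1 + (1/882)*(-10)) - 5) + 2544991 = ((1 - 5/441) - 5) + 2544991 = (436/441 - 5) + 2544991 = -1769/441 + 2544991 = 1122339262/441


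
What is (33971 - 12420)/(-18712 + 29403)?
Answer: 21551/10691 ≈ 2.0158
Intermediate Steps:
(33971 - 12420)/(-18712 + 29403) = 21551/10691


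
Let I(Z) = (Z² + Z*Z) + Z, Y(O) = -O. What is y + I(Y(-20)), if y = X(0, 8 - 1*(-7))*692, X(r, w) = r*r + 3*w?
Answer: 31960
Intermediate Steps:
X(r, w) = r² + 3*w
I(Z) = Z + 2*Z² (I(Z) = (Z² + Z²) + Z = 2*Z² + Z = Z + 2*Z²)
y = 31140 (y = (0² + 3*(8 - 1*(-7)))*692 = (0 + 3*(8 + 7))*692 = (0 + 3*15)*692 = (0 + 45)*692 = 45*692 = 31140)
y + I(Y(-20)) = 31140 + (-1*(-20))*(1 + 2*(-1*(-20))) = 31140 + 20*(1 + 2*20) = 31140 + 20*(1 + 40) = 31140 + 20*41 = 31140 + 820 = 31960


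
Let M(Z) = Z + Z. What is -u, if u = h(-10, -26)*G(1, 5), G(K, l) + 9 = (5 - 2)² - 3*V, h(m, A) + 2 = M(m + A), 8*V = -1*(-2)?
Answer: -111/2 ≈ -55.500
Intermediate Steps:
V = ¼ (V = (-1*(-2))/8 = (⅛)*2 = ¼ ≈ 0.25000)
M(Z) = 2*Z
h(m, A) = -2 + 2*A + 2*m (h(m, A) = -2 + 2*(m + A) = -2 + 2*(A + m) = -2 + (2*A + 2*m) = -2 + 2*A + 2*m)
G(K, l) = -¾ (G(K, l) = -9 + ((5 - 2)² - 3*¼) = -9 + (3² - ¾) = -9 + (9 - ¾) = -9 + 33/4 = -¾)
u = 111/2 (u = (-2 + 2*(-26) + 2*(-10))*(-¾) = (-2 - 52 - 20)*(-¾) = -74*(-¾) = 111/2 ≈ 55.500)
-u = -1*111/2 = -111/2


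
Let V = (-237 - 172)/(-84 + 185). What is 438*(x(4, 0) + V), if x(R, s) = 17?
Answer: 572904/101 ≈ 5672.3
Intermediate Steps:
V = -409/101 ≈ -4.0495
438*(x(4, 0) + V) = 438*(17 - 409/101) = 438*(1308/101) = 572904/101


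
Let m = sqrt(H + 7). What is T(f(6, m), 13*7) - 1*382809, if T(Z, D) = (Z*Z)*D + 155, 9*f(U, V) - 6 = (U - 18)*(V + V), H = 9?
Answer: -373554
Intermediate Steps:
m = 4 (m = sqrt(9 + 7) = sqrt(16) = 4)
f(U, V) = 2/3 + 2*V*(-18 + U)/9 (f(U, V) = 2/3 + ((U - 18)*(V + V))/9 = 2/3 + ((-18 + U)*(2*V))/9 = 2/3 + (2*V*(-18 + U))/9 = 2/3 + 2*V*(-18 + U)/9)
T(Z, D) = 155 + D*Z**2 (T(Z, D) = Z**2*D + 155 = D*Z**2 + 155 = 155 + D*Z**2)
T(f(6, m), 13*7) - 1*382809 = (155 + (13*7)*(2/3 - 4*4 + (2/9)*6*4)**2) - 1*382809 = (155 + 91*(2/3 - 16 + 16/3)**2) - 382809 = (155 + 91*(-10)**2) - 382809 = (155 + 91*100) - 382809 = (155 + 9100) - 382809 = 9255 - 382809 = -373554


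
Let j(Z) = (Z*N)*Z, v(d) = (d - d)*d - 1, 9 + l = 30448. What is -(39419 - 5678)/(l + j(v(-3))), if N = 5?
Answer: -11247/10148 ≈ -1.1083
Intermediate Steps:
l = 30439 (l = -9 + 30448 = 30439)
v(d) = -1 (v(d) = 0*d - 1 = 0 - 1 = -1)
j(Z) = 5*Z**2 (j(Z) = (Z*5)*Z = (5*Z)*Z = 5*Z**2)
-(39419 - 5678)/(l + j(v(-3))) = -(39419 - 5678)/(30439 + 5*(-1)**2) = -33741/(30439 + 5*1) = -33741/(30439 + 5) = -33741/30444 = -1*11247/10148 = -11247/10148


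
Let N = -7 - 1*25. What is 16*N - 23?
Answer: -535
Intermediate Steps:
N = -32 (N = -7 - 25 = -32)
16*N - 23 = 16*(-32) - 23 = -512 - 23 = -535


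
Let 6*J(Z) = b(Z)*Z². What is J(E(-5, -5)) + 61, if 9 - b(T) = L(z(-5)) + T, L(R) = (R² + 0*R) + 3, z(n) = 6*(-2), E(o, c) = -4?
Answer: -889/3 ≈ -296.33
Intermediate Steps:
z(n) = -12
L(R) = 3 + R² (L(R) = (R² + 0) + 3 = R² + 3 = 3 + R²)
b(T) = -138 - T (b(T) = 9 - ((3 + (-12)²) + T) = 9 - ((3 + 144) + T) = 9 - (147 + T) = 9 + (-147 - T) = -138 - T)
J(Z) = Z²*(-138 - Z)/6 (J(Z) = ((-138 - Z)*Z²)/6 = (Z²*(-138 - Z))/6 = Z²*(-138 - Z)/6)
J(E(-5, -5)) + 61 = (⅙)*(-4)²*(-138 - 1*(-4)) + 61 = (⅙)*16*(-138 + 4) + 61 = (⅙)*16*(-134) + 61 = -1072/3 + 61 = -889/3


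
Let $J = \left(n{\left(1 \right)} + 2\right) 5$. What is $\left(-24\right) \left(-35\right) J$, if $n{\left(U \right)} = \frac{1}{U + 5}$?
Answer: $9100$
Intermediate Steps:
$n{\left(U \right)} = \frac{1}{5 + U}$
$J = \frac{65}{6}$ ($J = \left(\frac{1}{5 + 1} + 2\right) 5 = \left(\frac{1}{6} + 2\right) 5 = \frac{13}{6} \cdot 5 = \frac{65}{6} \approx 10.833$)
$\left(-24\right) \left(-35\right) J = \left(-24\right) \left(-35\right) \frac{65}{6} = 840 \cdot \frac{65}{6} = 9100$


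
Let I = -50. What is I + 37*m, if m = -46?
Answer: -1752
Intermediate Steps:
I + 37*m = -50 + 37*(-46) = -50 - 1702 = -1752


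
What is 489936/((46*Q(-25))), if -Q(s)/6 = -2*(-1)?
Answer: -20414/23 ≈ -887.57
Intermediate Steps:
Q(s) = -12 (Q(s) = -(-12)*(-1) = -6*2 = -12)
489936/((46*Q(-25))) = 489936/((46*(-12))) = 489936/(-552) = 489936*(-1/552) = -20414/23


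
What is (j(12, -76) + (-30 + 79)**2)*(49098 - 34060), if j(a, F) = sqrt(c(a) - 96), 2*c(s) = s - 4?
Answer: 36106238 + 30076*I*sqrt(23) ≈ 3.6106e+7 + 1.4424e+5*I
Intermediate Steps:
c(s) = -2 + s/2 (c(s) = (s - 4)/2 = (-4 + s)/2 = -2 + s/2)
j(a, F) = sqrt(-98 + a/2) (j(a, F) = sqrt((-2 + a/2) - 96) = sqrt(-98 + a/2))
(j(12, -76) + (-30 + 79)**2)*(49098 - 34060) = (sqrt(-392 + 2*12)/2 + (-30 + 79)**2)*(49098 - 34060) = (sqrt(-392 + 24)/2 + 49**2)*15038 = (sqrt(-368)/2 + 2401)*15038 = ((4*I*sqrt(23))/2 + 2401)*15038 = (2*I*sqrt(23) + 2401)*15038 = (2401 + 2*I*sqrt(23))*15038 = 36106238 + 30076*I*sqrt(23)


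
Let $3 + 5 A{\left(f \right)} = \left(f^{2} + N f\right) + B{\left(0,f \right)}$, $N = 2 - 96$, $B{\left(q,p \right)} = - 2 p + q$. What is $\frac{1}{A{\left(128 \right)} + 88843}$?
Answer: $\frac{5}{448308} \approx 1.1153 \cdot 10^{-5}$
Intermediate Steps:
$B{\left(q,p \right)} = q - 2 p$
$N = -94$
$A{\left(f \right)} = - \frac{3}{5} - \frac{96 f}{5} + \frac{f^{2}}{5}$ ($A{\left(f \right)} = - \frac{3}{5} + \frac{\left(f^{2} - 94 f\right) + \left(0 - 2 f\right)}{5} = - \frac{3}{5} + \frac{\left(f^{2} - 94 f\right) - 2 f}{5} = - \frac{3}{5} + \frac{f^{2} - 96 f}{5} = - \frac{3}{5} + \left(- \frac{96 f}{5} + \frac{f^{2}}{5}\right) = - \frac{3}{5} - \frac{96 f}{5} + \frac{f^{2}}{5}$)
$\frac{1}{A{\left(128 \right)} + 88843} = \frac{1}{\left(- \frac{3}{5} - \frac{12288}{5} + \frac{128^{2}}{5}\right) + 88843} = \frac{1}{\left(- \frac{3}{5} - \frac{12288}{5} + \frac{1}{5} \cdot 16384\right) + 88843} = \frac{1}{\left(- \frac{3}{5} - \frac{12288}{5} + \frac{16384}{5}\right) + 88843} = \frac{1}{\frac{4093}{5} + 88843} = \frac{1}{\frac{448308}{5}} = \frac{5}{448308}$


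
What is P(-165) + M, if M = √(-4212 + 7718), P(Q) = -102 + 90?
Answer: -12 + √3506 ≈ 47.211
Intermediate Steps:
P(Q) = -12
M = √3506 ≈ 59.211
P(-165) + M = -12 + √3506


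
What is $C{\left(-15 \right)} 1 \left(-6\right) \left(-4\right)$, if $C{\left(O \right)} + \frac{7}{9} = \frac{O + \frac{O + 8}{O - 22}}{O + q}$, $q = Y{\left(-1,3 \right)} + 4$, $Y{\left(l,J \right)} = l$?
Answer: $\frac{1216}{111} \approx 10.955$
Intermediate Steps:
$q = 3$ ($q = -1 + 4 = 3$)
$C{\left(O \right)} = - \frac{7}{9} + \frac{O + \frac{8 + O}{-22 + O}}{3 + O}$ ($C{\left(O \right)} = - \frac{7}{9} + \frac{O + \frac{O + 8}{O - 22}}{O + 3} = - \frac{7}{9} + \frac{O + \frac{8 + O}{-22 + O}}{3 + O}$)
$C{\left(-15 \right)} 1 \left(-6\right) \left(-4\right) = \frac{2 \left(267 + \left(-15\right)^{2} - -420\right)}{9 \left(-66 + \left(-15\right)^{2} - -285\right)} 1 \left(-6\right) \left(-4\right) = \frac{2 \left(267 + 225 + 420\right)}{9 \left(-66 + 225 + 285\right)} \left(\left(-6\right) \left(-4\right)\right) = \frac{2}{9} \cdot \frac{1}{444} \cdot 912 \cdot 24 = \frac{152}{333} \cdot 24 = \frac{1216}{111}$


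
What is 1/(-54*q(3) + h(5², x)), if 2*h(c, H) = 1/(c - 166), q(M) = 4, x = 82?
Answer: -282/60913 ≈ -0.0046296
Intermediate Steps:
h(c, H) = 1/(2*(-166 + c)) (h(c, H) = 1/(2*(c - 166)) = 1/(2*(-166 + c)))
1/(-54*q(3) + h(5², x)) = 1/(-54*4 + 1/(2*(-166 + 5²))) = 1/(-216 + 1/(2*(-166 + 25))) = 1/(-216 + (½)/(-141)) = 1/(-216 + (½)*(-1/141)) = 1/(-216 - 1/282) = 1/(-60913/282) = -282/60913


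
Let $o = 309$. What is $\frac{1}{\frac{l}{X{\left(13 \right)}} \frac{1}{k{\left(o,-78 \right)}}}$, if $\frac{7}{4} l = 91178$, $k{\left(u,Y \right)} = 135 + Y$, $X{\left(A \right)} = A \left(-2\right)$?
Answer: $- \frac{5187}{182356} \approx -0.028444$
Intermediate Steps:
$X{\left(A \right)} = - 2 A$
$l = \frac{364712}{7}$ ($l = \frac{4}{7} \cdot 91178 = \frac{364712}{7} \approx 52102.0$)
$\frac{1}{\frac{l}{X{\left(13 \right)}} \frac{1}{k{\left(o,-78 \right)}}} = \frac{1}{\frac{364712}{7 \left(\left(-2\right) 13\right)} \frac{1}{135 - 78}} = \frac{1}{\frac{364712}{7 \left(-26\right)} \frac{1}{57}} = \frac{1}{\frac{364712}{7} \left(- \frac{1}{26}\right) \frac{1}{57}} = \frac{1}{\left(- \frac{182356}{91}\right) \frac{1}{57}} = \frac{1}{- \frac{182356}{5187}} = - \frac{5187}{182356}$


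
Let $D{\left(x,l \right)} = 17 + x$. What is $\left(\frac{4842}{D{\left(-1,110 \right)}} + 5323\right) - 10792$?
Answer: $- \frac{41331}{8} \approx -5166.4$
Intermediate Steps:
$\left(\frac{4842}{D{\left(-1,110 \right)}} + 5323\right) - 10792 = \left(\frac{4842}{17 - 1} + 5323\right) - 10792 = \left(\frac{4842}{16} + 5323\right) - 10792 = \left(4842 \cdot \frac{1}{16} + 5323\right) - 10792 = \left(\frac{2421}{8} + 5323\right) - 10792 = \frac{45005}{8} - 10792 = - \frac{41331}{8}$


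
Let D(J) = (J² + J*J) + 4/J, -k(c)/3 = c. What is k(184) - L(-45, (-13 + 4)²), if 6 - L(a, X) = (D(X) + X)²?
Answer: 1143713224771/6561 ≈ 1.7432e+8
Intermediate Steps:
k(c) = -3*c
D(J) = 2*J² + 4/J (D(J) = (J² + J²) + 4/J = 2*J² + 4/J)
L(a, X) = 6 - (X + 2*(2 + X³)/X)² (L(a, X) = 6 - (2*(2 + X³)/X + X)² = 6 - (X + 2*(2 + X³)/X)²)
k(184) - L(-45, (-13 + 4)²) = -3*184 - (6 - (4 + ((-13 + 4)²)² + 2*((-13 + 4)²)³)²/((-13 + 4)²)²) = -552 - (6 - (4 + ((-9)²)² + 2*((-9)²)³)²/((-9)²)²) = -552 - (6 - 1*(4 + 81² + 2*81³)²/81²) = -552 - (6 - 1*1/6561*(4 + 6561 + 2*531441)²) = -552 - (6 - 1*1/6561*(4 + 6561 + 1062882)²) = -552 - (6 - 1*1/6561*1069447²) = -552 - (6 - 1*1/6561*1143716885809) = -552 - (6 - 1143716885809/6561) = -552 - 1*(-1143716846443/6561) = -552 + 1143716846443/6561 = 1143713224771/6561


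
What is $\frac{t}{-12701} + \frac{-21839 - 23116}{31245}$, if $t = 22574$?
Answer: $- \frac{85086539}{26456183} \approx -3.2161$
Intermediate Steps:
$\frac{t}{-12701} + \frac{-21839 - 23116}{31245} = \frac{22574}{-12701} + \frac{-21839 - 23116}{31245} = 22574 \left(- \frac{1}{12701}\right) + \left(-21839 - 23116\right) \frac{1}{31245} = - \frac{22574}{12701} - \frac{2997}{2083} = - \frac{85086539}{26456183}$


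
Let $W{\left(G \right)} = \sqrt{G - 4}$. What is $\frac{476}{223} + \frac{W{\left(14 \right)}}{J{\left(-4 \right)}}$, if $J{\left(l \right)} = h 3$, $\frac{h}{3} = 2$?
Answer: $\frac{476}{223} + \frac{\sqrt{10}}{18} \approx 2.3102$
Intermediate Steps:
$h = 6$ ($h = 3 \cdot 2 = 6$)
$W{\left(G \right)} = \sqrt{-4 + G}$
$J{\left(l \right)} = 18$ ($J{\left(l \right)} = 6 \cdot 3 = 18$)
$\frac{476}{223} + \frac{W{\left(14 \right)}}{J{\left(-4 \right)}} = \frac{476}{223} + \frac{\sqrt{-4 + 14}}{18} = 476 \cdot \frac{1}{223} + \sqrt{10} \cdot \frac{1}{18} = \frac{476}{223} + \frac{\sqrt{10}}{18}$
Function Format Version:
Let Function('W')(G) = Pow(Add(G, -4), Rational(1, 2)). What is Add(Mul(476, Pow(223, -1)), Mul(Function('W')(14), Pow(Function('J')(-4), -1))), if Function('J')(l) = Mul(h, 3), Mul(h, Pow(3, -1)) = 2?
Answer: Add(Rational(476, 223), Mul(Rational(1, 18), Pow(10, Rational(1, 2)))) ≈ 2.3102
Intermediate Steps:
h = 6 (h = Mul(3, 2) = 6)
Function('W')(G) = Pow(Add(-4, G), Rational(1, 2))
Function('J')(l) = 18 (Function('J')(l) = Mul(6, 3) = 18)
Add(Mul(476, Pow(223, -1)), Mul(Function('W')(14), Pow(Function('J')(-4), -1))) = Add(Mul(476, Pow(223, -1)), Mul(Pow(Add(-4, 14), Rational(1, 2)), Pow(18, -1))) = Add(Mul(476, Rational(1, 223)), Mul(Pow(10, Rational(1, 2)), Rational(1, 18))) = Add(Rational(476, 223), Mul(Rational(1, 18), Pow(10, Rational(1, 2))))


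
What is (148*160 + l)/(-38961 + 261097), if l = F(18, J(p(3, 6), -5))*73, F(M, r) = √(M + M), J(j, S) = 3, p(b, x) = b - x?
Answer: 12059/111068 ≈ 0.10857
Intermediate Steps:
F(M, r) = √2*√M (F(M, r) = √(2*M) = √2*√M)
l = 438 (l = (√2*√18)*73 = (√2*(3*√2))*73 = 6*73 = 438)
(148*160 + l)/(-38961 + 261097) = (148*160 + 438)/(-38961 + 261097) = (23680 + 438)/222136 = 24118*(1/222136) = 12059/111068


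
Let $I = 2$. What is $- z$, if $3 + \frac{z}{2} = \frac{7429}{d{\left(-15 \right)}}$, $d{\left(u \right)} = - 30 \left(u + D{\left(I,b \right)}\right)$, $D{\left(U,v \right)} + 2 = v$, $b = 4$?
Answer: $- \frac{6259}{195} \approx -32.097$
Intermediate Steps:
$D{\left(U,v \right)} = -2 + v$
$d{\left(u \right)} = -60 - 30 u$ ($d{\left(u \right)} = - 30 \left(u + \left(-2 + 4\right)\right) = - 30 \left(u + 2\right) = - 30 \left(2 + u\right) = -60 - 30 u$)
$z = \frac{6259}{195}$ ($z = -6 + 2 \frac{7429}{-60 - -450} = -6 + 2 \frac{7429}{-60 + 450} = -6 + 2 \cdot \frac{7429}{390} = -6 + \frac{7429}{195} = \frac{6259}{195} \approx 32.097$)
$- z = \left(-1\right) \frac{6259}{195} = - \frac{6259}{195}$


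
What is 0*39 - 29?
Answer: -29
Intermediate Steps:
0*39 - 29 = 0 - 29 = -29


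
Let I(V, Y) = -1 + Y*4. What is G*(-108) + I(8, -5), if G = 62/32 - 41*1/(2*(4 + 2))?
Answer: 555/4 ≈ 138.75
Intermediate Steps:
I(V, Y) = -1 + 4*Y
G = -71/48 (G = 62*(1/32) - 41/(6*2) = 31/16 - 41/12 = -71/48 ≈ -1.4792)
G*(-108) + I(8, -5) = -71/48*(-108) + (-1 + 4*(-5)) = 639/4 + (-1 - 20) = 639/4 - 21 = 555/4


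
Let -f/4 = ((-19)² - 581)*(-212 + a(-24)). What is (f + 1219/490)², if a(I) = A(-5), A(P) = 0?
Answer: 8356369660538761/240100 ≈ 3.4804e+10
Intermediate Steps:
a(I) = 0
f = -186560 (f = -4*((-19)² - 581)*(-212 + 0) = -4*(361 - 581)*(-212) = -(-880)*(-212) = -4*46640 = -186560)
(f + 1219/490)² = (-186560 + 1219/490)² = (-91413181/490)² = 8356369660538761/240100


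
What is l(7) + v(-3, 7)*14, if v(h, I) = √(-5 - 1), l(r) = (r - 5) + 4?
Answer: 6 + 14*I*√6 ≈ 6.0 + 34.293*I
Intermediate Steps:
l(r) = -1 + r (l(r) = (-5 + r) + 4 = -1 + r)
v(h, I) = I*√6 (v(h, I) = √(-6) = I*√6)
l(7) + v(-3, 7)*14 = (-1 + 7) + (I*√6)*14 = 6 + 14*I*√6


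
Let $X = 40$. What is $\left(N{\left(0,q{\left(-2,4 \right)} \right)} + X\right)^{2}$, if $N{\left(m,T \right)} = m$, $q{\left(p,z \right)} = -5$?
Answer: $1600$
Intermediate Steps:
$\left(N{\left(0,q{\left(-2,4 \right)} \right)} + X\right)^{2} = \left(0 + 40\right)^{2} = 40^{2} = 1600$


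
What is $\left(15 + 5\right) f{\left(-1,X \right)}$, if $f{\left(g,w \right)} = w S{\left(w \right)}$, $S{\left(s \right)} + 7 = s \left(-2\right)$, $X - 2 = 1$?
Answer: $-780$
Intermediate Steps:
$X = 3$ ($X = 2 + 1 = 3$)
$S{\left(s \right)} = -7 - 2 s$ ($S{\left(s \right)} = -7 + s \left(-2\right) = -7 - 2 s$)
$f{\left(g,w \right)} = w \left(-7 - 2 w\right)$
$\left(15 + 5\right) f{\left(-1,X \right)} = \left(15 + 5\right) \left(\left(-1\right) 3 \left(7 + 2 \cdot 3\right)\right) = 20 \left(\left(-1\right) 3 \left(7 + 6\right)\right) = 20 \left(\left(-1\right) 3 \cdot 13\right) = 20 \left(-39\right) = -780$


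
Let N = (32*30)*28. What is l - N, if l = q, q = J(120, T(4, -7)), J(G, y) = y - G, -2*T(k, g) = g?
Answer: -53993/2 ≈ -26997.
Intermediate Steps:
T(k, g) = -g/2
q = -233/2 (q = -½*(-7) - 1*120 = 7/2 - 120 = -233/2 ≈ -116.50)
l = -233/2 ≈ -116.50
N = 26880 (N = 960*28 = 26880)
l - N = -233/2 - 1*26880 = -233/2 - 26880 = -53993/2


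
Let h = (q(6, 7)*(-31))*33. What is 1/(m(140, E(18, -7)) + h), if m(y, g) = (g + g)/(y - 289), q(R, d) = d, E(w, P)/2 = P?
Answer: -149/1066961 ≈ -0.00013965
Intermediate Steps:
E(w, P) = 2*P
m(y, g) = 2*g/(-289 + y) (m(y, g) = (2*g)/(-289 + y) = 2*g/(-289 + y))
h = -7161 (h = (7*(-31))*33 = -217*33 = -7161)
1/(m(140, E(18, -7)) + h) = 1/(2*(2*(-7))/(-289 + 140) - 7161) = 1/(2*(-14)/(-149) - 7161) = 1/(2*(-14)*(-1/149) - 7161) = 1/(28/149 - 7161) = 1/(-1066961/149) = -149/1066961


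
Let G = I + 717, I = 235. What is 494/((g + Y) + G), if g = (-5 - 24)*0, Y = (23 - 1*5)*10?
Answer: 247/566 ≈ 0.43640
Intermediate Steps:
Y = 180 (Y = (23 - 5)*10 = 18*10 = 180)
G = 952 (G = 235 + 717 = 952)
g = 0 (g = -29*0 = 0)
494/((g + Y) + G) = 494/((0 + 180) + 952) = 494/(180 + 952) = 494/1132 = 494*(1/1132) = 247/566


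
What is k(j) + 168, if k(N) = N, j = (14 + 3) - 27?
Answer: 158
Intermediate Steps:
j = -10 (j = 17 - 27 = -10)
k(j) + 168 = -10 + 168 = 158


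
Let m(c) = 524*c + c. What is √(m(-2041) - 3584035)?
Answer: 2*I*√1163890 ≈ 2157.7*I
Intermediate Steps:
m(c) = 525*c
√(m(-2041) - 3584035) = √(525*(-2041) - 3584035) = √(-1071525 - 3584035) = √(-4655560) = 2*I*√1163890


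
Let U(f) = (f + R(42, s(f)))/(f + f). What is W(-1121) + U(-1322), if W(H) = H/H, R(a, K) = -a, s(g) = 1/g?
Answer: 1002/661 ≈ 1.5159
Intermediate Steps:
s(g) = 1/g
U(f) = (-42 + f)/(2*f) (U(f) = (f - 1*42)/(f + f) = (f - 42)/((2*f)) = (-42 + f)*(1/(2*f)) = (-42 + f)/(2*f))
W(H) = 1
W(-1121) + U(-1322) = 1 + (½)*(-42 - 1322)/(-1322) = 1 + (½)*(-1/1322)*(-1364) = 1 + 341/661 = 1002/661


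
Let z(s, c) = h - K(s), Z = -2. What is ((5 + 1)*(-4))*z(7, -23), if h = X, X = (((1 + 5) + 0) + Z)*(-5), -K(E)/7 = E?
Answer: -696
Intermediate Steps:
K(E) = -7*E
X = -20 (X = (((1 + 5) + 0) - 2)*(-5) = ((6 + 0) - 2)*(-5) = (6 - 2)*(-5) = 4*(-5) = -20)
h = -20
z(s, c) = -20 + 7*s (z(s, c) = -20 - (-7)*s = -20 + 7*s)
((5 + 1)*(-4))*z(7, -23) = ((5 + 1)*(-4))*(-20 + 7*7) = (6*(-4))*(-20 + 49) = -24*29 = -696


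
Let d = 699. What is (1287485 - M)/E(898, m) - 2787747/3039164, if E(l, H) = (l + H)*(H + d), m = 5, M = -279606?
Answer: 747610582765/483008256192 ≈ 1.5478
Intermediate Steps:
E(l, H) = (699 + H)*(H + l) (E(l, H) = (l + H)*(H + 699) = (H + l)*(699 + H) = (699 + H)*(H + l))
(1287485 - M)/E(898, m) - 2787747/3039164 = (1287485 - 1*(-279606))/(5**2 + 699*5 + 699*898 + 5*898) - 2787747/3039164 = (1287485 + 279606)/(25 + 3495 + 627702 + 4490) - 2787747*1/3039164 = 1567091/635712 - 2787747/3039164 = 747610582765/483008256192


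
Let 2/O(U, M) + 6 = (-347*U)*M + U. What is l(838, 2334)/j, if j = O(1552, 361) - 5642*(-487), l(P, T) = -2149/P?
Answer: -208896594431/223821089820478950 ≈ -9.3332e-7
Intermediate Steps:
O(U, M) = 2/(-6 + U - 347*M*U) (O(U, M) = 2/(-6 + ((-347*U)*M + U)) = 2/(-6 + (-347*M*U + U)) = 2/(-6 + (U - 347*M*U)) = 2/(-6 + U - 347*M*U))
j = 267089605991025/97206419 (j = -2/(6 - 1*1552 + 347*361*1552) - 5642*(-487) = -2/(6 - 1552 + 194414384) - 1*(-2747654) = -2/194412838 + 2747654 = -2*1/194412838 + 2747654 = -1/97206419 + 2747654 = 267089605991025/97206419 ≈ 2.7477e+6)
l(838, 2334)/j = (-2149/838)/(267089605991025/97206419) = -2149*1/838*(97206419/267089605991025) = -2149/838*97206419/267089605991025 = -208896594431/223821089820478950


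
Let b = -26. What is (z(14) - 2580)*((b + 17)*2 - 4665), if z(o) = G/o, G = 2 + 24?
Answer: 12073443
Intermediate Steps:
G = 26
z(o) = 26/o
(z(14) - 2580)*((b + 17)*2 - 4665) = (26/14 - 2580)*((-26 + 17)*2 - 4665) = (26*(1/14) - 2580)*(-9*2 - 4665) = (13/7 - 2580)*(-18 - 4665) = -18047/7*(-4683) = 12073443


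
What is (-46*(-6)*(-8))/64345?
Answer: -2208/64345 ≈ -0.034315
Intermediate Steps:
(-46*(-6)*(-8))/64345 = (276*(-8))*(1/64345) = -2208*1/64345 = -2208/64345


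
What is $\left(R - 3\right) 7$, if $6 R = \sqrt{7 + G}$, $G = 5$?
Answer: $-21 + \frac{7 \sqrt{3}}{3} \approx -16.959$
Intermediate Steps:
$R = \frac{\sqrt{3}}{3}$ ($R = \frac{\sqrt{7 + 5}}{6} = \frac{\sqrt{12}}{6} = \frac{2 \sqrt{3}}{6} = \frac{\sqrt{3}}{3} \approx 0.57735$)
$\left(R - 3\right) 7 = \left(\frac{\sqrt{3}}{3} - 3\right) 7 = \left(-3 + \frac{\sqrt{3}}{3}\right) 7 = -21 + \frac{7 \sqrt{3}}{3}$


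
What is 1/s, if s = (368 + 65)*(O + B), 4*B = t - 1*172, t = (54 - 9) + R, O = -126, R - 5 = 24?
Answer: -2/130333 ≈ -1.5345e-5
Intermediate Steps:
R = 29 (R = 5 + 24 = 29)
t = 74 (t = (54 - 9) + 29 = 45 + 29 = 74)
B = -49/2 (B = (74 - 1*172)/4 = (74 - 172)/4 = (¼)*(-98) = -49/2 ≈ -24.500)
s = -130333/2 (s = (368 + 65)*(-126 - 49/2) = 433*(-301/2) = -130333/2 ≈ -65167.)
1/s = 1/(-130333/2) = -2/130333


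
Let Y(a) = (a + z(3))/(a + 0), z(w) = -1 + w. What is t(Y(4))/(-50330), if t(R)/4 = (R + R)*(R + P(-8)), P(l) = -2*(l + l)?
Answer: -201/25165 ≈ -0.0079873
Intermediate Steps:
Y(a) = (2 + a)/a (Y(a) = (a + (-1 + 3))/(a + 0) = (a + 2)/a = (2 + a)/a)
P(l) = -4*l
t(R) = 8*R*(32 + R) (t(R) = 4*((R + R)*(R - 4*(-8))) = 4*((2*R)*(R + 32)) = 4*((2*R)*(32 + R)) = 4*(2*R*(32 + R)) = 8*R*(32 + R))
t(Y(4))/(-50330) = (8*((2 + 4)/4)*(32 + (2 + 4)/4))/(-50330) = (8*((¼)*6)*(32 + (¼)*6))*(-1/50330) = (8*(3/2)*(32 + 3/2))*(-1/50330) = (8*(3/2)*(67/2))*(-1/50330) = 402*(-1/50330) = -201/25165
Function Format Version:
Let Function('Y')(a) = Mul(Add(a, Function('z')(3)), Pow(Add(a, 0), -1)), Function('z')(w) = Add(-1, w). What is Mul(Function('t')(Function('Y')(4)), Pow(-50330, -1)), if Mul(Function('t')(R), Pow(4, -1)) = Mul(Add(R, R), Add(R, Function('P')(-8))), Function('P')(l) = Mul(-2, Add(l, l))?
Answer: Rational(-201, 25165) ≈ -0.0079873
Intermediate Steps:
Function('Y')(a) = Mul(Pow(a, -1), Add(2, a)) (Function('Y')(a) = Mul(Add(a, Add(-1, 3)), Pow(Add(a, 0), -1)) = Mul(Add(a, 2), Pow(a, -1)) = Mul(Add(2, a), Pow(a, -1)) = Mul(Pow(a, -1), Add(2, a)))
Function('P')(l) = Mul(-4, l) (Function('P')(l) = Mul(-2, Mul(2, l)) = Mul(-4, l))
Function('t')(R) = Mul(8, R, Add(32, R)) (Function('t')(R) = Mul(4, Mul(Add(R, R), Add(R, Mul(-4, -8)))) = Mul(4, Mul(Mul(2, R), Add(R, 32))) = Mul(4, Mul(Mul(2, R), Add(32, R))) = Mul(4, Mul(2, R, Add(32, R))) = Mul(8, R, Add(32, R)))
Mul(Function('t')(Function('Y')(4)), Pow(-50330, -1)) = Mul(Mul(8, Mul(Pow(4, -1), Add(2, 4)), Add(32, Mul(Pow(4, -1), Add(2, 4)))), Pow(-50330, -1)) = Mul(Mul(8, Mul(Rational(1, 4), 6), Add(32, Mul(Rational(1, 4), 6))), Rational(-1, 50330)) = Mul(Mul(8, Rational(3, 2), Add(32, Rational(3, 2))), Rational(-1, 50330)) = Mul(Mul(8, Rational(3, 2), Rational(67, 2)), Rational(-1, 50330)) = Mul(402, Rational(-1, 50330)) = Rational(-201, 25165)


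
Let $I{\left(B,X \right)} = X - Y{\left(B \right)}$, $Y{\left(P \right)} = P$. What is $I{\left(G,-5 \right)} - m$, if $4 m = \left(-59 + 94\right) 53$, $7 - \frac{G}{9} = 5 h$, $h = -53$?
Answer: $- \frac{11667}{4} \approx -2916.8$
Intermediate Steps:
$G = 2448$ ($G = 63 - 9 \cdot 5 \left(-53\right) = 63 - -2385 = 63 + 2385 = 2448$)
$I{\left(B,X \right)} = X - B$
$m = \frac{1855}{4}$ ($m = \frac{\left(-59 + 94\right) 53}{4} = \frac{35 \cdot 53}{4} = \frac{1}{4} \cdot 1855 = \frac{1855}{4} \approx 463.75$)
$I{\left(G,-5 \right)} - m = \left(-5 - 2448\right) - \frac{1855}{4} = -2453 - \frac{1855}{4} = - \frac{11667}{4}$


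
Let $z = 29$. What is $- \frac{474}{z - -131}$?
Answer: $- \frac{237}{80} \approx -2.9625$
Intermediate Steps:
$- \frac{474}{z - -131} = - \frac{474}{29 - -131} = - \frac{474}{29 + 131} = - \frac{474}{160} = \left(-474\right) \frac{1}{160} = - \frac{237}{80}$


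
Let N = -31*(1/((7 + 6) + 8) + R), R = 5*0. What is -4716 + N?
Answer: -99067/21 ≈ -4717.5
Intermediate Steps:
R = 0
N = -31/21 (N = -31*(1/((7 + 6) + 8) + 0) = -31*(1/(13 + 8) + 0) = -31*(1/21 + 0) = -31*1/21 = -31/21 ≈ -1.4762)
-4716 + N = -4716 - 31/21 = -99067/21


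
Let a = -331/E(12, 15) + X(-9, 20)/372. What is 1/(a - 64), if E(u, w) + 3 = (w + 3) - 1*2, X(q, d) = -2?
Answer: -2418/216331 ≈ -0.011177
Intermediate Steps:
E(u, w) = -2 + w (E(u, w) = -3 + ((w + 3) - 1*2) = -3 + ((3 + w) - 2) = -3 + (1 + w) = -2 + w)
a = -61579/2418 (a = -331/(-2 + 15) - 2/372 = -331/13 - 2*1/372 = -331*1/13 - 1/186 = -331/13 - 1/186 = -61579/2418 ≈ -25.467)
1/(a - 64) = 1/(-61579/2418 - 64) = 1/(-216331/2418) = -2418/216331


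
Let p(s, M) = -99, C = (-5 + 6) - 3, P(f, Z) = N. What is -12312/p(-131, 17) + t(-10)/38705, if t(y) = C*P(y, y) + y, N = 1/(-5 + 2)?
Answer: 158845012/1277265 ≈ 124.36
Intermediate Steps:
N = -⅓ (N = 1/(-3) = -⅓ ≈ -0.33333)
P(f, Z) = -⅓
C = -2 (C = 1 - 3 = -2)
t(y) = ⅔ + y (t(y) = -2*(-⅓) + y = ⅔ + y)
-12312/p(-131, 17) + t(-10)/38705 = -12312/(-99) + (⅔ - 10)/38705 = -12312*(-1/99) - 28/3*1/38705 = 1368/11 - 28/116115 = 158845012/1277265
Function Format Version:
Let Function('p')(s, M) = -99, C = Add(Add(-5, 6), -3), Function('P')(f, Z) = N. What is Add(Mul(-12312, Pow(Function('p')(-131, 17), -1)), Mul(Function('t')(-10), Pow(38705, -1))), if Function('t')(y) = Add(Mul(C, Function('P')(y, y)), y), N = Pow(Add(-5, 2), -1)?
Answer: Rational(158845012, 1277265) ≈ 124.36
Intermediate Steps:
N = Rational(-1, 3) (N = Pow(-3, -1) = Rational(-1, 3) ≈ -0.33333)
Function('P')(f, Z) = Rational(-1, 3)
C = -2 (C = Add(1, -3) = -2)
Function('t')(y) = Add(Rational(2, 3), y) (Function('t')(y) = Add(Mul(-2, Rational(-1, 3)), y) = Add(Rational(2, 3), y))
Add(Mul(-12312, Pow(Function('p')(-131, 17), -1)), Mul(Function('t')(-10), Pow(38705, -1))) = Add(Mul(-12312, Pow(-99, -1)), Mul(Add(Rational(2, 3), -10), Pow(38705, -1))) = Add(Mul(-12312, Rational(-1, 99)), Mul(Rational(-28, 3), Rational(1, 38705))) = Add(Rational(1368, 11), Rational(-28, 116115)) = Rational(158845012, 1277265)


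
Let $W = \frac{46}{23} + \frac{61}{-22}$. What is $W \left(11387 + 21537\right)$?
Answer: $- \frac{279854}{11} \approx -25441.0$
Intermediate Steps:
$W = - \frac{17}{22}$ ($W = 46 \cdot \frac{1}{23} + 61 \left(- \frac{1}{22}\right) = 2 - \frac{61}{22} = - \frac{17}{22} \approx -0.77273$)
$W \left(11387 + 21537\right) = - \frac{17 \left(11387 + 21537\right)}{22} = \left(- \frac{17}{22}\right) 32924 = - \frac{279854}{11}$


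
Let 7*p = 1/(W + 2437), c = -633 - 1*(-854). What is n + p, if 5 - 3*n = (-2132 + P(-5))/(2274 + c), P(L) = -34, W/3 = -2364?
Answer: 19082780/9755949 ≈ 1.9560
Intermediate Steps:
W = -7092 (W = 3*(-2364) = -7092)
c = 221 (c = -633 + 854 = 221)
n = 14641/7485 (n = 5/3 - (-2132 - 34)/(3*(2274 + 221)) = 5/3 - (-722)/2495 = 5/3 - 1/3*(-2166/2495) = 5/3 + 722/2495 = 14641/7485 ≈ 1.9560)
p = -1/32585 (p = 1/(7*(-7092 + 2437)) = (1/7)/(-4655) = (1/7)*(-1/4655) = -1/32585 ≈ -3.0689e-5)
n + p = 14641/7485 - 1/32585 = 19082780/9755949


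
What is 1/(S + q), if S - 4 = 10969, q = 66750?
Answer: 1/77723 ≈ 1.2866e-5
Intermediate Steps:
S = 10973 (S = 4 + 10969 = 10973)
1/(S + q) = 1/(10973 + 66750) = 1/77723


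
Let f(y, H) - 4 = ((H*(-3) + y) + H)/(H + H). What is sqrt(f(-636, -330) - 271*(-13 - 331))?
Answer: 61*sqrt(75790)/55 ≈ 305.33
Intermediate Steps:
f(y, H) = 4 + (y - 2*H)/(2*H) (f(y, H) = 4 + ((H*(-3) + y) + H)/(H + H) = 4 + ((-3*H + y) + H)/((2*H)) = 4 + ((y - 3*H) + H)*(1/(2*H)) = 4 + (y - 2*H)*(1/(2*H)) = 4 + (y - 2*H)/(2*H))
sqrt(f(-636, -330) - 271*(-13 - 331)) = sqrt((3 + (1/2)*(-636)/(-330)) - 271*(-13 - 331)) = sqrt((3 + (1/2)*(-636)*(-1/330)) - 271*(-344)) = sqrt((3 + 53/55) + 93224) = sqrt(218/55 + 93224) = sqrt(5127538/55) = 61*sqrt(75790)/55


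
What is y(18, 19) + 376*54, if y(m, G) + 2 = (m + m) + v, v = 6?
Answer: 20344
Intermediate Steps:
y(m, G) = 4 + 2*m (y(m, G) = -2 + ((m + m) + 6) = -2 + (2*m + 6) = -2 + (6 + 2*m) = 4 + 2*m)
y(18, 19) + 376*54 = (4 + 2*18) + 376*54 = (4 + 36) + 20304 = 40 + 20304 = 20344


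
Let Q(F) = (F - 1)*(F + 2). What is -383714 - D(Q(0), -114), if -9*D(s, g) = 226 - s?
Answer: -1151066/3 ≈ -3.8369e+5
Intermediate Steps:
Q(F) = (-1 + F)*(2 + F)
D(s, g) = -226/9 + s/9 (D(s, g) = -(226 - s)/9 = -226/9 + s/9)
-383714 - D(Q(0), -114) = -383714 - (-226/9 + (-2 + 0 + 0²)/9) = -383714 - (-226/9 + (-2 + 0 + 0)/9) = -383714 - (-226/9 + (⅑)*(-2)) = -383714 - (-226/9 - 2/9) = -383714 - 1*(-76/3) = -383714 + 76/3 = -1151066/3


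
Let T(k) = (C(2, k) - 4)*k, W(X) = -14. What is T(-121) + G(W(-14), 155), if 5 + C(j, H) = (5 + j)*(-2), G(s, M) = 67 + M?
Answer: 3005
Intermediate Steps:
C(j, H) = -15 - 2*j (C(j, H) = -5 + (5 + j)*(-2) = -5 + (-10 - 2*j) = -15 - 2*j)
T(k) = -23*k (T(k) = ((-15 - 2*2) - 4)*k = ((-15 - 4) - 4)*k = (-19 - 4)*k = -23*k)
T(-121) + G(W(-14), 155) = -23*(-121) + (67 + 155) = 2783 + 222 = 3005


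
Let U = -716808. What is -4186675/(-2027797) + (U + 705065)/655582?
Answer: 2720896349679/1329387212854 ≈ 2.0467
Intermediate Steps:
-4186675/(-2027797) + (U + 705065)/655582 = -4186675/(-2027797) + (-716808 + 705065)/655582 = -4186675*(-1/2027797) - 11743*1/655582 = 4186675/2027797 - 11743/655582 = 2720896349679/1329387212854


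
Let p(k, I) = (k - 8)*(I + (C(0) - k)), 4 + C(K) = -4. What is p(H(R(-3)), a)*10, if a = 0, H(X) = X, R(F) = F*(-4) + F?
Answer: -170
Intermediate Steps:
R(F) = -3*F (R(F) = -4*F + F = -3*F)
C(K) = -8 (C(K) = -4 - 4 = -8)
p(k, I) = (-8 + k)*(-8 + I - k) (p(k, I) = (k - 8)*(I + (-8 - k)) = (-8 + k)*(-8 + I - k))
p(H(R(-3)), a)*10 = (64 - (-3*(-3))**2 - 8*0 + 0*(-3*(-3)))*10 = (64 - 1*9**2 + 0 + 0*9)*10 = (64 - 1*81 + 0 + 0)*10 = (64 - 81 + 0 + 0)*10 = -17*10 = -170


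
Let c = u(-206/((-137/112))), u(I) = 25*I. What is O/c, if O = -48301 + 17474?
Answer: -4223299/576800 ≈ -7.3219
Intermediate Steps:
O = -30827
c = 576800/137 (c = 25*(-206/((-137/112))) = 25*(-206/((-137*1/112))) = 25*(-206/(-137/112)) = 25*(-206*(-112/137)) = 25*(23072/137) = 576800/137 ≈ 4210.2)
O/c = -30827/576800/137 = -30827*137/576800 = -4223299/576800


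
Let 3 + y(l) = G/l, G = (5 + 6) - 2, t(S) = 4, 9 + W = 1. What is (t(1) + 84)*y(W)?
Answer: -363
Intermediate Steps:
W = -8 (W = -9 + 1 = -8)
G = 9 (G = 11 - 2 = 9)
y(l) = -3 + 9/l
(t(1) + 84)*y(W) = (4 + 84)*(-3 + 9/(-8)) = 88*(-3 + 9*(-⅛)) = 88*(-3 - 9/8) = 88*(-33/8) = -363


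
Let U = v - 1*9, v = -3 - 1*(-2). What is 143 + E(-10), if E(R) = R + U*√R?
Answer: 133 - 10*I*√10 ≈ 133.0 - 31.623*I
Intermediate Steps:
v = -1 (v = -3 + 2 = -1)
U = -10 (U = -1 - 1*9 = -1 - 9 = -10)
E(R) = R - 10*√R
143 + E(-10) = 143 + (-10 - 10*I*√10) = 133 - 10*I*√10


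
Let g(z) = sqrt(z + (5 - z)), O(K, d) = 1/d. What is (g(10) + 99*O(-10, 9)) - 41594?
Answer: -41583 + sqrt(5) ≈ -41581.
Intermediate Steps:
g(z) = sqrt(5)
(g(10) + 99*O(-10, 9)) - 41594 = (sqrt(5) + 99/9) - 41594 = (sqrt(5) + 99*(1/9)) - 41594 = (sqrt(5) + 11) - 41594 = (11 + sqrt(5)) - 41594 = -41583 + sqrt(5)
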